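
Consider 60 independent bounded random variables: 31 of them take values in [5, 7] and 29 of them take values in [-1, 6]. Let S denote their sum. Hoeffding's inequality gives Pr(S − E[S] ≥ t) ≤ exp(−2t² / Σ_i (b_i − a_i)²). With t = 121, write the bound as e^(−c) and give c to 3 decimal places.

Σ(b_i − a_i)² = 31·2² + 29·7² = 1545.
c = 2t² / 1545 = 2·121² / 1545 = 18.9528.

18.953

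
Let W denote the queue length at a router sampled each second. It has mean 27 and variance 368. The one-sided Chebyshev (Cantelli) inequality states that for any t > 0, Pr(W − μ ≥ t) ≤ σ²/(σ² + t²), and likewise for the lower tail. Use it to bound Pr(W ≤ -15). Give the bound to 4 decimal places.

0.1726

Here σ² = 368 and t = 42, so σ² + t² = 2132.
Cantelli's bound: 368/2132 = 0.1726.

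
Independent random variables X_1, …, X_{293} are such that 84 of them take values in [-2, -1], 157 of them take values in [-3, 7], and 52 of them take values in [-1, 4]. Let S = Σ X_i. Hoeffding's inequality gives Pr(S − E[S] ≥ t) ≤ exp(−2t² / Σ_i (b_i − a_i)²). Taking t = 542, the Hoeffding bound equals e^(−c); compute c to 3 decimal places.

Σ(b_i − a_i)² = 84·1² + 157·10² + 52·5² = 17084.
c = 2t² / 17084 = 2·542² / 17084 = 34.3905.

34.391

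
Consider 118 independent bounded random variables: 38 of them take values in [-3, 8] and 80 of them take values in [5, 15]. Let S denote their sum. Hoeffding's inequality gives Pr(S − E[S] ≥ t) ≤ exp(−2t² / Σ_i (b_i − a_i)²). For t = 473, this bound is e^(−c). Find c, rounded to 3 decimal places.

Σ(b_i − a_i)² = 38·11² + 80·10² = 12598.
c = 2t² / 12598 = 2·473² / 12598 = 35.5182.

35.518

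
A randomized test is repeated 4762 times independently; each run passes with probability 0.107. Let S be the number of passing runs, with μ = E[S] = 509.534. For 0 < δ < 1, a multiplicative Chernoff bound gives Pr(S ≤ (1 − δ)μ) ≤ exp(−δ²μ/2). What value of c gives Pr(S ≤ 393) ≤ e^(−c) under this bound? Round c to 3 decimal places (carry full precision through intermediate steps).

13.326

Write 393 = (1 − δ)μ, so δ = 1 − 393/509.534 = 0.228707…
Then the exponent is δ²μ/2 = (μ − 393)²/(2μ) = 13.326072.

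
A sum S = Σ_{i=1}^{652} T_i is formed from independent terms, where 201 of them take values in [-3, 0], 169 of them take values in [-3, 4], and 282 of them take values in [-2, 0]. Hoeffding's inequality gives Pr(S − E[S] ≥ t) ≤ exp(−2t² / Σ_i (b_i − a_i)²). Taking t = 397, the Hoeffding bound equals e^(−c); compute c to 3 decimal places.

Σ(b_i − a_i)² = 201·3² + 169·7² + 282·2² = 11218.
c = 2t² / 11218 = 2·397² / 11218 = 28.0993.

28.099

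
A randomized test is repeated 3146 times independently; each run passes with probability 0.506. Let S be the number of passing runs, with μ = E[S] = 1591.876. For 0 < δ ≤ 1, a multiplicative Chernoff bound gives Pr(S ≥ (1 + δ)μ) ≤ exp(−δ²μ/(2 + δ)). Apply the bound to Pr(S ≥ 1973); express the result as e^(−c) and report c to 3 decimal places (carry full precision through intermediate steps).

40.746

Write 1973 = (1 + δ)μ, so δ = 1973/1591.876 − 1 = 0.2394181…
Then the exponent is δ²μ/(2 + δ) = (1973 − μ)² / (μ·(2 + δ)) = 40.746299.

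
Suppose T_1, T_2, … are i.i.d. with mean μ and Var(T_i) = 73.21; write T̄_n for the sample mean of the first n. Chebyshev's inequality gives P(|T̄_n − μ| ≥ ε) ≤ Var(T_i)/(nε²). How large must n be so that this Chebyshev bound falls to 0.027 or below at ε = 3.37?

239

Require 73.21/(n·3.37²) ≤ 0.027, i.e. n ≥ 73.21/(0.027·3.37²) = 238.752.
The smallest integer n is 239.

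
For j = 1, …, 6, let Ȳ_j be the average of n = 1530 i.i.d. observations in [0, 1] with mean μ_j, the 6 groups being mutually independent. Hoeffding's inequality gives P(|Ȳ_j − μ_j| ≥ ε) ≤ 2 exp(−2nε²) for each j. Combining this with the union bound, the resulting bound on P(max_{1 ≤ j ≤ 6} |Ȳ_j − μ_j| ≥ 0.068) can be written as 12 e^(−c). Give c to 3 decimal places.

14.149

Union bound over the 6 events: P(max_{1 ≤ j ≤ 6} |Ȳ_j − μ_j| ≥ 0.068) ≤ 6·2·exp(−2nε²) = 12 exp(−2·1530·0.068²).
So c = 2·1530·0.068² = 14.1494.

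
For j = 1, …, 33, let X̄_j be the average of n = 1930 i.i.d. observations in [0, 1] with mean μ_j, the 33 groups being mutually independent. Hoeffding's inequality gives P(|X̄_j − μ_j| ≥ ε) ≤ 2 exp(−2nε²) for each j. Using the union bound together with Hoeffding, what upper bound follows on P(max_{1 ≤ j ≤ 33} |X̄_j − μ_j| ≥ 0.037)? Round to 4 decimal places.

Per-experiment Hoeffding bound: 2·exp(−2·1930·0.037²) = 2·exp(−5.28434) = 0.010141.
Union bound over 33 events: 33·0.010141 = 0.33464.

0.3346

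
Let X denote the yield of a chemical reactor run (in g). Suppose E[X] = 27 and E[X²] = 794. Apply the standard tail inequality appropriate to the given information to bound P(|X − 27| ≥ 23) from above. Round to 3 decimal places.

The first two moments determine the variance, so Chebyshev's inequality is the sharpest standard bound available.
Var(X) = E[X²] − (E[X])² = 794 − 729 = 65.
Chebyshev's inequality: P(|X − μ| ≥ t) ≤ Var(X)/t² = 65/529 = 0.1229.

0.123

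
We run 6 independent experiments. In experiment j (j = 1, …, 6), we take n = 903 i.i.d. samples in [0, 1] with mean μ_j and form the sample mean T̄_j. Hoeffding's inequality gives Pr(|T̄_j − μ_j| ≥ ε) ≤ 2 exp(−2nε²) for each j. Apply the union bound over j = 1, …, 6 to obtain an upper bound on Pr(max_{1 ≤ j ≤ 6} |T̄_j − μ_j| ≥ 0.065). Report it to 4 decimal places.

0.0058

Per-experiment Hoeffding bound: 2·exp(−2·903·0.065²) = 2·exp(−7.63035) = 0.00097098.
Union bound over 6 events: 6·0.00097098 = 0.00583.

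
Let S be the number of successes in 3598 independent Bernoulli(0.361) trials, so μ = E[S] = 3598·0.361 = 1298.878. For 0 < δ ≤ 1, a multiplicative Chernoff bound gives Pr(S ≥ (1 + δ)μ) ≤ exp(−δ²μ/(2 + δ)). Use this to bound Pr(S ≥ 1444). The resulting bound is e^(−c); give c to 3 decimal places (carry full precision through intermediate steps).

Write 1444 = (1 + δ)μ, so δ = 1444/1298.878 − 1 = 0.1117287…
Then the exponent is δ²μ/(2 + δ) = (1444 − μ)² / (μ·(2 + δ)) = 7.678211.

7.678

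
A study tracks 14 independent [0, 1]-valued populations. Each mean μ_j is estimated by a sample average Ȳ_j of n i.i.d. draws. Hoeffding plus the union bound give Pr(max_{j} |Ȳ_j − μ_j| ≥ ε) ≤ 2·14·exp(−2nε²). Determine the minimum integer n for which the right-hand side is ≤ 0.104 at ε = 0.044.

1446

Need 2·14·exp(−2nε²) ≤ 0.104, i.e. exp(−2nε²) ≤ 0.104/28.
So 2nε² ≥ ln(28/0.104) = 5.595569.
Hence n ≥ 5.595569/(2·0.044²) = 1445.137.
The smallest integer n is 1446.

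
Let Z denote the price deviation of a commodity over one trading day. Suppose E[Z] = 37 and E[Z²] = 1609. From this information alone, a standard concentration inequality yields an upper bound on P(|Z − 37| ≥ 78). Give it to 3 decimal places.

The first two moments determine the variance, so Chebyshev's inequality is the sharpest standard bound available.
Var(Z) = E[Z²] − (E[Z])² = 1609 − 1369 = 240.
Chebyshev's inequality: P(|Z − μ| ≥ t) ≤ Var(Z)/t² = 240/6084 = 0.0394.

0.039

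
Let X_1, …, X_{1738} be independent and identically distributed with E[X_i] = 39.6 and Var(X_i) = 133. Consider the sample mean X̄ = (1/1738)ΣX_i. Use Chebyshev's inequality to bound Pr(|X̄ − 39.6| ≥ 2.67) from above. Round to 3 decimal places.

Var(X̄) = Var(X_i)/n = 133/1738 = 0.076525.
Chebyshev: Pr(|X̄ − 39.6| ≥ 2.67) ≤ Var(X̄)/(2.67)² = 133/(1738·2.67²) = 0.0107.

0.011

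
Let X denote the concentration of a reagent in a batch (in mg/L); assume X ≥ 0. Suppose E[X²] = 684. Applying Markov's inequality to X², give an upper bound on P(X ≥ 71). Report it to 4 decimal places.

Since X ≥ 0, the event {X ≥ 71} is the same as {X² ≥ 5041}.
Markov's inequality applied to X² gives P(X² ≥ 5041) ≤ E[X²]/5041 = 684/5041 = 0.1357.

0.1357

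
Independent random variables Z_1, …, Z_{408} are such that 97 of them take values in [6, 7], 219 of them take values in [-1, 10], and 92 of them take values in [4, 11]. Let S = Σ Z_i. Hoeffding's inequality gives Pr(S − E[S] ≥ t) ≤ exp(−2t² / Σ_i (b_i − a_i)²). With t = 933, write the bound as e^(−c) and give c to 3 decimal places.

Σ(b_i − a_i)² = 97·1² + 219·11² + 92·7² = 31104.
c = 2t² / 31104 = 2·933² / 31104 = 55.9728.

55.973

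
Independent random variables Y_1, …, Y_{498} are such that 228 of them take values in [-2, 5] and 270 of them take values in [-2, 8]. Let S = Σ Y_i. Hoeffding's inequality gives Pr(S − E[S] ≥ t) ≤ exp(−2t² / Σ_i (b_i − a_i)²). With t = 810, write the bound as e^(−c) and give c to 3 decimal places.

Σ(b_i − a_i)² = 228·7² + 270·10² = 38172.
c = 2t² / 38172 = 2·810² / 38172 = 34.3760.

34.376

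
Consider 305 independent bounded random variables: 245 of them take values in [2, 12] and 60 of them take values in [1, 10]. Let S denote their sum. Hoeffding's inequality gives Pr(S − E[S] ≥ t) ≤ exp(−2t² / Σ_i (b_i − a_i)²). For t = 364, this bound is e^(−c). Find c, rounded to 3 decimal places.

Σ(b_i − a_i)² = 245·10² + 60·9² = 29360.
c = 2t² / 29360 = 2·364² / 29360 = 9.0256.

9.026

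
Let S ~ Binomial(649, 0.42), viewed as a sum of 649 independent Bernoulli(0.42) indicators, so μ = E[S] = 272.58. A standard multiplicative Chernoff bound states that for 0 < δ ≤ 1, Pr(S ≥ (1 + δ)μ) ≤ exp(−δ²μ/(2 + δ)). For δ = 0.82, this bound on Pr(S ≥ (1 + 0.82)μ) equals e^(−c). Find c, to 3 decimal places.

64.994

c = δ²μ/(2 + δ) = 0.82²·272.58/(2 + 0.82) = 64.9939.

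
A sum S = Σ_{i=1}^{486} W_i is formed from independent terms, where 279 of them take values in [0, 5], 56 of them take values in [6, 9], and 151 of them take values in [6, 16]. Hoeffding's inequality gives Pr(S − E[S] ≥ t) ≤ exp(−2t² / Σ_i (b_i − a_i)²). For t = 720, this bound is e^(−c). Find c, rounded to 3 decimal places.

Σ(b_i − a_i)² = 279·5² + 56·3² + 151·10² = 22579.
c = 2t² / 22579 = 2·720² / 22579 = 45.9188.

45.919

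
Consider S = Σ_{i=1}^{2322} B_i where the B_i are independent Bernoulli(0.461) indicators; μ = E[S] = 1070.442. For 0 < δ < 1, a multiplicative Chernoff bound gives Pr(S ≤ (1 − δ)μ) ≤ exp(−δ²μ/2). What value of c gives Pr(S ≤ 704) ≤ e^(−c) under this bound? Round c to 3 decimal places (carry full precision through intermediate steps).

62.722

Write 704 = (1 − δ)μ, so δ = 1 − 704/1070.442 = 0.3423277…
Then the exponent is δ²μ/2 = (μ − 704)²/(2μ) = 62.721632.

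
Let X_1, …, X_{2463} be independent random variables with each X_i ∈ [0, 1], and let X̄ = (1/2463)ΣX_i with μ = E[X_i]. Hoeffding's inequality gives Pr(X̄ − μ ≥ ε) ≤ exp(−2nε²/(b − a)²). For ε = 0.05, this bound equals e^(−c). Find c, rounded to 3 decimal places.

c = 2nε²/(b − a)² = 2·2463·0.05² / 1² = 12.3150.

12.315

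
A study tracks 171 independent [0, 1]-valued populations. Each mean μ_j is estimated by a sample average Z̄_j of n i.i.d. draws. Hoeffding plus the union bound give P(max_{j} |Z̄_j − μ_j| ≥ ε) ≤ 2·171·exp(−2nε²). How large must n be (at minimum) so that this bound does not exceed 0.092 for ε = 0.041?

Need 2·171·exp(−2nε²) ≤ 0.092, i.e. exp(−2nε²) ≤ 0.092/342.
So 2nε² ≥ ln(342/0.092) = 8.220777.
Hence n ≥ 8.220777/(2·0.041²) = 2445.204.
The smallest integer n is 2446.

2446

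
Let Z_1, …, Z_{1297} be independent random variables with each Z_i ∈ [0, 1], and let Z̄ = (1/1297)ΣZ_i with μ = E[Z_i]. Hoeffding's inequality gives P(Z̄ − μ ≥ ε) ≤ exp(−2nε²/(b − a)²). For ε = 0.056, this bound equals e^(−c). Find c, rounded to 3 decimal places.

c = 2nε²/(b − a)² = 2·1297·0.056² / 1² = 8.1348.

8.135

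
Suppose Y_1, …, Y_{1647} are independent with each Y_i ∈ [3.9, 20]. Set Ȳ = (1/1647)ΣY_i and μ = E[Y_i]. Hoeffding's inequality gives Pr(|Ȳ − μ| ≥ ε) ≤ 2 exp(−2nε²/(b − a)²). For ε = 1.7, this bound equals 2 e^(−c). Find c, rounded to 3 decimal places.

c = 2nε²/(b − a)² = 2·1647·1.7² / 16.1² = 36.7257.

36.726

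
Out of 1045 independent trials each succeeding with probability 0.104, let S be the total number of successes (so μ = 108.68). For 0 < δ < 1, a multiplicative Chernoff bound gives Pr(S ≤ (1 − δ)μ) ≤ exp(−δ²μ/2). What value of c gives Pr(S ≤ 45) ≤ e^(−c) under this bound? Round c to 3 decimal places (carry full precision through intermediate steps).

18.656

Write 45 = (1 − δ)μ, so δ = 1 − 45/108.68 = 0.5859404…
Then the exponent is δ²μ/2 = (μ − 45)²/(2μ) = 18.656342.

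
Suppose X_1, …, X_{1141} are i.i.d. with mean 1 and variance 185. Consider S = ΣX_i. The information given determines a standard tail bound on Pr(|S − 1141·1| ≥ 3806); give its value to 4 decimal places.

0.0146

With mean and variance of each term known, Chebyshev's inequality bounds the deviation of the sum (or sample mean).
Var(S) = n·Var(X_i) = 1141·185 = 211085.
Chebyshev: Pr(|S − 1141·1| ≥ 3806) ≤ Var(S)/3806² = 211085/14485636 = 0.0146.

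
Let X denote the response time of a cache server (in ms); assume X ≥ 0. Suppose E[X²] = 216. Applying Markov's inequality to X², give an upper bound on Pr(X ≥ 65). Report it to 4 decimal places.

0.0511

Since X ≥ 0, the event {X ≥ 65} is the same as {X² ≥ 4225}.
Markov's inequality applied to X² gives Pr(X² ≥ 4225) ≤ E[X²]/4225 = 216/4225 = 0.0511.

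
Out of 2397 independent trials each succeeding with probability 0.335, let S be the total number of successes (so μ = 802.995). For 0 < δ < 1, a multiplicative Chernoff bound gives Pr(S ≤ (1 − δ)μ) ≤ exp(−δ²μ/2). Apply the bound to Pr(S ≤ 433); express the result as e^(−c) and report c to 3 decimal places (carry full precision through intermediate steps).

85.241

Write 433 = (1 − δ)μ, so δ = 1 − 433/802.995 = 0.4607687…
Then the exponent is δ²μ/2 = (μ − 433)²/(2μ) = 85.241066.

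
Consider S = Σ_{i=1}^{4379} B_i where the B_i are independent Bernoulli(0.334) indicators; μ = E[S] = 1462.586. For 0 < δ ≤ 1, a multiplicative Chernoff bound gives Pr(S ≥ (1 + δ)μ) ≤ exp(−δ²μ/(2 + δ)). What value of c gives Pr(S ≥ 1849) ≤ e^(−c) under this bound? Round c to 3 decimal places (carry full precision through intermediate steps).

Write 1849 = (1 + δ)μ, so δ = 1849/1462.586 − 1 = 0.2641992…
Then the exponent is δ²μ/(2 + δ) = (1849 − μ)² / (μ·(2 + δ)) = 45.088903.

45.089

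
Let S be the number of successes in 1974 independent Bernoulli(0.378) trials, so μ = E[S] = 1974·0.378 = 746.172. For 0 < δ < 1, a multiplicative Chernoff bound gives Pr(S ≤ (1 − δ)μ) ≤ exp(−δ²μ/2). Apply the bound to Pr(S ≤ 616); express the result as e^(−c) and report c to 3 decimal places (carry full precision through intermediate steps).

11.354

Write 616 = (1 − δ)μ, so δ = 1 − 616/746.172 = 0.1744531…
Then the exponent is δ²μ/2 = (μ − 616)²/(2μ) = 11.354453.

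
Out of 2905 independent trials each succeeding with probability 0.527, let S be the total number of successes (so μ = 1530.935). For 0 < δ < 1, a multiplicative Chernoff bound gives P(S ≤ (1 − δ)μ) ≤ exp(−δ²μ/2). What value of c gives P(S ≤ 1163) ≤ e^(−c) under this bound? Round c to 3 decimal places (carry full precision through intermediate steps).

Write 1163 = (1 − δ)μ, so δ = 1 − 1163/1530.935 = 0.2403335…
Then the exponent is δ²μ/2 = (μ − 1163)²/(2μ) = 44.213557.

44.214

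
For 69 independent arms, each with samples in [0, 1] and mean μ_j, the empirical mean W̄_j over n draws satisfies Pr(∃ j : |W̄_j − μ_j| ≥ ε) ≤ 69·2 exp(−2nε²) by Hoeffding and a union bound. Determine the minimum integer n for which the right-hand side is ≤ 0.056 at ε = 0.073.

733

Need 2·69·exp(−2nε²) ≤ 0.056, i.e. exp(−2nε²) ≤ 0.056/138.
So 2nε² ≥ ln(138/0.056) = 7.809657.
Hence n ≥ 7.809657/(2·0.073²) = 732.751.
The smallest integer n is 733.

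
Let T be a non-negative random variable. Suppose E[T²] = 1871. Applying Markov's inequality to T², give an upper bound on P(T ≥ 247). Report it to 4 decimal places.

Since T ≥ 0, the event {T ≥ 247} is the same as {T² ≥ 61009}.
Markov's inequality applied to T² gives P(T² ≥ 61009) ≤ E[T²]/61009 = 1871/61009 = 0.0307.

0.0307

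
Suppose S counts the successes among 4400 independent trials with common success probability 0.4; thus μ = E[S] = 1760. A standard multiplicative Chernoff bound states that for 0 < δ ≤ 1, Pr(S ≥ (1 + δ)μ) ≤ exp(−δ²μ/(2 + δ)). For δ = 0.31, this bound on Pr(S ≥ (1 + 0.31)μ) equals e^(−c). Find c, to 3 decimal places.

c = δ²μ/(2 + δ) = 0.31²·1760/(2 + 0.31) = 73.2190.

73.219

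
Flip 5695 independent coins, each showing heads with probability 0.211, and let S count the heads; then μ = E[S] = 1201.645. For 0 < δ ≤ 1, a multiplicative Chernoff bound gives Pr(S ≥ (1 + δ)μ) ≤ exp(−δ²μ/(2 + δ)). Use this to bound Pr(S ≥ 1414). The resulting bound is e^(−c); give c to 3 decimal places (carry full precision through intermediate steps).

Write 1414 = (1 + δ)μ, so δ = 1414/1201.645 − 1 = 0.1767202…
Then the exponent is δ²μ/(2 + δ) = (1414 − μ)² / (μ·(2 + δ)) = 17.240354.

17.240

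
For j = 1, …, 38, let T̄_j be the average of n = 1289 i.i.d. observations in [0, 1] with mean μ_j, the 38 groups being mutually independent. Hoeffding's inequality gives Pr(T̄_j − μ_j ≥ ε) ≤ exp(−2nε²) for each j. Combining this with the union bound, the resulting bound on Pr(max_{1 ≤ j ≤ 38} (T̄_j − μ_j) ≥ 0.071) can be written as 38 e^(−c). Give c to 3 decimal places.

12.996

Union bound over the 38 events: Pr(max_{1 ≤ j ≤ 38} (T̄_j − μ_j) ≥ 0.071) ≤ 38·exp(−2nε²) = 38 exp(−2·1289·0.071²).
So c = 2·1289·0.071² = 12.9957.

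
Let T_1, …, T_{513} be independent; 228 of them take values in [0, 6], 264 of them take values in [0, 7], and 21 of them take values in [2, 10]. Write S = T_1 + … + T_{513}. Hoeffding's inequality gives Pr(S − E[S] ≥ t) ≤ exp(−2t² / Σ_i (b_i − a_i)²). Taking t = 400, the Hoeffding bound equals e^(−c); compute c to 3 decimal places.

14.230

Σ(b_i − a_i)² = 228·6² + 264·7² + 21·8² = 22488.
c = 2t² / 22488 = 2·400² / 22488 = 14.2298.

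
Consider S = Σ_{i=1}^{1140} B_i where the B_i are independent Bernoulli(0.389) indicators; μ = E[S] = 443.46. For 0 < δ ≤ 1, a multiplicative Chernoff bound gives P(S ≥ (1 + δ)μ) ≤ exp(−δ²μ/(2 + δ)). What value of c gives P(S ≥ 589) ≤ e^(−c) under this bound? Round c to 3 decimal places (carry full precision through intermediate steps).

20.516

Write 589 = (1 + δ)μ, so δ = 589/443.46 − 1 = 0.3281919…
Then the exponent is δ²μ/(2 + δ) = (589 − μ)² / (μ·(2 + δ)) = 20.515944.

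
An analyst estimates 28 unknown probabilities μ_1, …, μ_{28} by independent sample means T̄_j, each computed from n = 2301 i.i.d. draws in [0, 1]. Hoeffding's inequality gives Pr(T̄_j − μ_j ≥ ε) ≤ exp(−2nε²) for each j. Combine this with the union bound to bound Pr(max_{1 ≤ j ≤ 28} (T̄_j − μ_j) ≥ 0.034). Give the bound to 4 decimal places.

0.1370

Per-experiment Hoeffding bound: exp(−2·2301·0.034²) = exp(−5.31991) = 0.0048932.
Union bound over 28 events: 28·0.0048932 = 0.13701.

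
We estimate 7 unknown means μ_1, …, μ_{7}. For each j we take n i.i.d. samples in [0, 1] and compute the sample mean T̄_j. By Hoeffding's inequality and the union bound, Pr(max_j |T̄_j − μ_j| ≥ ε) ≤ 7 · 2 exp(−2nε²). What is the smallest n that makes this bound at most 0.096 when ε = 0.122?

Need 2·7·exp(−2nε²) ≤ 0.096, i.e. exp(−2nε²) ≤ 0.096/14.
So 2nε² ≥ ln(14/0.096) = 4.982464.
Hence n ≥ 4.982464/(2·0.122²) = 167.377.
The smallest integer n is 168.

168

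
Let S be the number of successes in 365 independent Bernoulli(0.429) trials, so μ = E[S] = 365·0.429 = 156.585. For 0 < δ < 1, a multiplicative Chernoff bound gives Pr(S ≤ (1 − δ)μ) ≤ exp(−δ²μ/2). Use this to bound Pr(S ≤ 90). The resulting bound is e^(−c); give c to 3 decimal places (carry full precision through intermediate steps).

14.157

Write 90 = (1 − δ)μ, so δ = 1 − 90/156.585 = 0.4252323…
Then the exponent is δ²μ/2 = (μ − 90)²/(2μ) = 14.157046.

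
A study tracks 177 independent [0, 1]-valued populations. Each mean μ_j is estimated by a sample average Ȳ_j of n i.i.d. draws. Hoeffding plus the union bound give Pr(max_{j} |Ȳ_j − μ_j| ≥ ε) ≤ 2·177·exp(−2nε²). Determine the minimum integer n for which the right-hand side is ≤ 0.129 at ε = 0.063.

998

Need 2·177·exp(−2nε²) ≤ 0.129, i.e. exp(−2nε²) ≤ 0.129/354.
So 2nε² ≥ ln(354/0.129) = 7.917240.
Hence n ≥ 7.917240/(2·0.063²) = 997.385.
The smallest integer n is 998.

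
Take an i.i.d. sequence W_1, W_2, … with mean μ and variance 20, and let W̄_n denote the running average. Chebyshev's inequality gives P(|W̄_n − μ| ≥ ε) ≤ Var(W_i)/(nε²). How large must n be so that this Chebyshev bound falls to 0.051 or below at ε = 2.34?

Require 20/(n·2.34²) ≤ 0.051, i.e. n ≥ 20/(0.051·2.34²) = 71.619.
The smallest integer n is 72.

72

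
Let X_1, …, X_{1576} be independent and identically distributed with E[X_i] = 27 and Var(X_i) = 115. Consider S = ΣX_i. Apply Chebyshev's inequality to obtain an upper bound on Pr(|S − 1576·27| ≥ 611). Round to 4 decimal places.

0.4855

Var(S) = n·Var(X_i) = 1576·115 = 181240.
Chebyshev: Pr(|S − 1576·27| ≥ 611) ≤ Var(S)/611² = 181240/373321 = 0.4855.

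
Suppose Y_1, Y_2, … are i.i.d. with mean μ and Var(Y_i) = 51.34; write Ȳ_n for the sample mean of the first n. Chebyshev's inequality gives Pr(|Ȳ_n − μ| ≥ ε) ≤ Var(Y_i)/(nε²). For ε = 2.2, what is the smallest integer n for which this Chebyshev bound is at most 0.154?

69

Require 51.34/(n·2.2²) ≤ 0.154, i.e. n ≥ 51.34/(0.154·2.2²) = 68.879.
The smallest integer n is 69.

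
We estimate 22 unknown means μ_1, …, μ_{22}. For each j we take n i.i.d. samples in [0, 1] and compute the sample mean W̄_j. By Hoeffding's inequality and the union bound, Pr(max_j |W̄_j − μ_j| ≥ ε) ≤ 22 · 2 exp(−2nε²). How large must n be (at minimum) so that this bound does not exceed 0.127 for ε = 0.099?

299

Need 2·22·exp(−2nε²) ≤ 0.127, i.e. exp(−2nε²) ≤ 0.127/44.
So 2nε² ≥ ln(44/0.127) = 5.847758.
Hence n ≥ 5.847758/(2·0.099²) = 298.325.
The smallest integer n is 299.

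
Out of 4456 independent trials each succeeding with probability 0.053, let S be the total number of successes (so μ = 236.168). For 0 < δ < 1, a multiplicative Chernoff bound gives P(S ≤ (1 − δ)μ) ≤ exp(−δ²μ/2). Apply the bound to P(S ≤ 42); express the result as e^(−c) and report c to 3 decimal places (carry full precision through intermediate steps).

79.819

Write 42 = (1 − δ)μ, so δ = 1 − 42/236.168 = 0.8221605…
Then the exponent is δ²μ/2 = (μ − 42)²/(2μ) = 79.818630.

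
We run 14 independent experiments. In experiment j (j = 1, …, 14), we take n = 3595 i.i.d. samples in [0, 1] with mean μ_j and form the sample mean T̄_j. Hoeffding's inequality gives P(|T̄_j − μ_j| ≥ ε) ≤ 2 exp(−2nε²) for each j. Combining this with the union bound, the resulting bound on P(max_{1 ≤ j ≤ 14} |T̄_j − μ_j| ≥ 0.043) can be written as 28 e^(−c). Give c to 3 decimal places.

Union bound over the 14 events: P(max_{1 ≤ j ≤ 14} |T̄_j − μ_j| ≥ 0.043) ≤ 14·2·exp(−2nε²) = 28 exp(−2·3595·0.043²).
So c = 2·3595·0.043² = 13.2943.

13.294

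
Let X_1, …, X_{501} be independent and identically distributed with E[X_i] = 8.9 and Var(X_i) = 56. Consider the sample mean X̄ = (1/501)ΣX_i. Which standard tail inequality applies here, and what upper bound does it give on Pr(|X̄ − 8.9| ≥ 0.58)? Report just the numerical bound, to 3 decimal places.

With mean and variance of each term known, Chebyshev's inequality bounds the deviation of the sum (or sample mean).
Var(X̄) = Var(X_i)/n = 56/501 = 0.11178.
Chebyshev: Pr(|X̄ − 8.9| ≥ 0.58) ≤ Var(X̄)/(0.58)² = 56/(501·0.58²) = 0.3323.

0.332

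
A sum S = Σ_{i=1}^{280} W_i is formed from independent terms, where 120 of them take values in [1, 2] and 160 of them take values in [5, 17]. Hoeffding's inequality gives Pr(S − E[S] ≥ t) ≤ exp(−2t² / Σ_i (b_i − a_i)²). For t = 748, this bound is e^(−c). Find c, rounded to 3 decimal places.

48.316

Σ(b_i − a_i)² = 120·1² + 160·12² = 23160.
c = 2t² / 23160 = 2·748² / 23160 = 48.3164.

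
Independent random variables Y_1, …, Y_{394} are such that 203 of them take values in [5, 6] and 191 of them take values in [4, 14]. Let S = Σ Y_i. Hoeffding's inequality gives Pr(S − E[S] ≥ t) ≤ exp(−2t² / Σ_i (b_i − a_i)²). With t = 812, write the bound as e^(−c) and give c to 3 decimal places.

Σ(b_i − a_i)² = 203·1² + 191·10² = 19303.
c = 2t² / 19303 = 2·812² / 19303 = 68.3152.

68.315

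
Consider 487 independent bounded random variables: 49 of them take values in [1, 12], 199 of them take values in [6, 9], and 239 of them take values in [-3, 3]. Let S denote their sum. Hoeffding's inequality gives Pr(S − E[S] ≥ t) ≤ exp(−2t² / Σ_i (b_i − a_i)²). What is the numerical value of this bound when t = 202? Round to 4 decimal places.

Σ(b_i − a_i)² = 49·11² + 199·3² + 239·6² = 16324.
Exponent = 2·202² / 16324 = 4.99926.
Bound = exp(−4.99926) = 0.00674.

0.0067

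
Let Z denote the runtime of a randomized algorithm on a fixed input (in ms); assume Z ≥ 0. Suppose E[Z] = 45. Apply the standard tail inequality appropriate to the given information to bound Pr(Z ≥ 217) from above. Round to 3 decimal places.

Only the mean of a non-negative variable is known, so Markov's inequality is the applicable tail bound.
Markov's inequality: for a non-negative random variable, Pr(Z ≥ a) ≤ E[Z]/a.
Here E[Z] = 45 and a = 217, so the bound is 45/217 = 0.2074.

0.207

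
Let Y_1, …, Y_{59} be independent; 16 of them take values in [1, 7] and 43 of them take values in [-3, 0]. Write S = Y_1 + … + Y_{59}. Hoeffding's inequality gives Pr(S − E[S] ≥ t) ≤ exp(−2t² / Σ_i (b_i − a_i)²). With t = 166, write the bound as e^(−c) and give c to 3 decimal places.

57.229

Σ(b_i − a_i)² = 16·6² + 43·3² = 963.
c = 2t² / 963 = 2·166² / 963 = 57.2295.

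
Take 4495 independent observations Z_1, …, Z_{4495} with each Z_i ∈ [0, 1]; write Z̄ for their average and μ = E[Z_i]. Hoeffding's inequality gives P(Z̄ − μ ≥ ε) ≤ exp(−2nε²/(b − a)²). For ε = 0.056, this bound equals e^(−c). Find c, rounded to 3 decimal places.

c = 2nε²/(b − a)² = 2·4495·0.056² / 1² = 28.1926.

28.193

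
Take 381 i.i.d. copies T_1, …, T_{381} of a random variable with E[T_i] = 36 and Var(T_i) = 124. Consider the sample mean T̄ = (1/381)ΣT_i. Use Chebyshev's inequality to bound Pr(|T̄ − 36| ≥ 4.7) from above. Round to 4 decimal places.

Var(T̄) = Var(T_i)/n = 124/381 = 0.32546.
Chebyshev: Pr(|T̄ − 36| ≥ 4.7) ≤ Var(T̄)/(4.7)² = 124/(381·4.7²) = 0.0147.

0.0147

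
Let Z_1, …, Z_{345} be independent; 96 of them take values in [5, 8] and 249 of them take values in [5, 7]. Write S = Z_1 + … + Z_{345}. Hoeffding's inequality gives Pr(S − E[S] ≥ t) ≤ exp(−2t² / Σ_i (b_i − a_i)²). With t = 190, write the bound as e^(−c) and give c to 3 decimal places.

Σ(b_i − a_i)² = 96·3² + 249·2² = 1860.
c = 2t² / 1860 = 2·190² / 1860 = 38.8172.

38.817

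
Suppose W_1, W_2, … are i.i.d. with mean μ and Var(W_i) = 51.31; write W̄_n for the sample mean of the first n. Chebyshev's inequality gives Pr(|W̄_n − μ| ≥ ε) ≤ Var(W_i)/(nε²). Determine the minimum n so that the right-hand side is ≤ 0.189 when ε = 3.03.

Require 51.31/(n·3.03²) ≤ 0.189, i.e. n ≥ 51.31/(0.189·3.03²) = 29.570.
The smallest integer n is 30.

30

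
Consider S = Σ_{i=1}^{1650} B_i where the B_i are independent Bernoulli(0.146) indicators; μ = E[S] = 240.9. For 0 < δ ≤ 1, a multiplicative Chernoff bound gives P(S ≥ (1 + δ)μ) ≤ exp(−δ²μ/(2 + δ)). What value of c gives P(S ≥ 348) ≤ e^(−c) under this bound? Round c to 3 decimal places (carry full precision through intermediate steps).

Write 348 = (1 + δ)μ, so δ = 348/240.9 − 1 = 0.4445828…
Then the exponent is δ²μ/(2 + δ) = (348 − μ)² / (μ·(2 + δ)) = 19.477687.

19.478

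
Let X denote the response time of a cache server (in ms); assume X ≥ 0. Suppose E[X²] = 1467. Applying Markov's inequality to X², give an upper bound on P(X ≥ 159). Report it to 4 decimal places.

0.0580

Since X ≥ 0, the event {X ≥ 159} is the same as {X² ≥ 25281}.
Markov's inequality applied to X² gives P(X² ≥ 25281) ≤ E[X²]/25281 = 1467/25281 = 0.0580.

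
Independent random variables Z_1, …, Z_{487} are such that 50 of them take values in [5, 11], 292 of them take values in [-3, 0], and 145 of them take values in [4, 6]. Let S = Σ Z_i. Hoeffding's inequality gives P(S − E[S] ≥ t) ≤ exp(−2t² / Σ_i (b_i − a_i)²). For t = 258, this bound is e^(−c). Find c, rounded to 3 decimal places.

Σ(b_i − a_i)² = 50·6² + 292·3² + 145·2² = 5008.
c = 2t² / 5008 = 2·258² / 5008 = 26.5831.

26.583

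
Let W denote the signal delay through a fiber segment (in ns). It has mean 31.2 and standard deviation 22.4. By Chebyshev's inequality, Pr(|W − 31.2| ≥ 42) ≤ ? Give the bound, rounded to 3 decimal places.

0.284

Chebyshev: Pr(|W − μ| ≥ t) ≤ Var(W)/t².
Var(W) = σ² = 22.4² = 501.76.
Bound = 501.76 / 1764 = 0.2844.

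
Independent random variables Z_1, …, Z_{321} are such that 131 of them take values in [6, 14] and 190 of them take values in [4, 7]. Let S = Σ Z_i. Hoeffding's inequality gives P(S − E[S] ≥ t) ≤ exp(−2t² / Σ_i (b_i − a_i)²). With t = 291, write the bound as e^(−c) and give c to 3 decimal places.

16.778

Σ(b_i − a_i)² = 131·8² + 190·3² = 10094.
c = 2t² / 10094 = 2·291² / 10094 = 16.7785.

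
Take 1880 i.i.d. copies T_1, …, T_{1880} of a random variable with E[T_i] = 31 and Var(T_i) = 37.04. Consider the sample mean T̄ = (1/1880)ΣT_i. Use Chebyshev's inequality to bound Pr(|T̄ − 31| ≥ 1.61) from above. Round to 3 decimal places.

0.008

Var(T̄) = Var(T_i)/n = 37.04/1880 = 0.019702.
Chebyshev: Pr(|T̄ − 31| ≥ 1.61) ≤ Var(T̄)/(1.61)² = 37.04/(1880·1.61²) = 0.0076.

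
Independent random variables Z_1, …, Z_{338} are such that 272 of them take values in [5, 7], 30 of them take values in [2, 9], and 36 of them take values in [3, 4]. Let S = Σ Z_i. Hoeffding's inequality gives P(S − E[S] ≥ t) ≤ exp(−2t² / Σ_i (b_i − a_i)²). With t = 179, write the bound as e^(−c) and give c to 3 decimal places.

24.704

Σ(b_i − a_i)² = 272·2² + 30·7² + 36·1² = 2594.
c = 2t² / 2594 = 2·179² / 2594 = 24.7039.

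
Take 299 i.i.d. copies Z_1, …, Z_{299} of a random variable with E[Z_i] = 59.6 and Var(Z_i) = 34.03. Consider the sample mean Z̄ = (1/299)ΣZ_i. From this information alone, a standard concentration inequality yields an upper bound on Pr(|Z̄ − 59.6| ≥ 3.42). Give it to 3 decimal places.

0.010

With mean and variance of each term known, Chebyshev's inequality bounds the deviation of the sum (or sample mean).
Var(Z̄) = Var(Z_i)/n = 34.03/299 = 0.11381.
Chebyshev: Pr(|Z̄ − 59.6| ≥ 3.42) ≤ Var(Z̄)/(3.42)² = 34.03/(299·3.42²) = 0.0097.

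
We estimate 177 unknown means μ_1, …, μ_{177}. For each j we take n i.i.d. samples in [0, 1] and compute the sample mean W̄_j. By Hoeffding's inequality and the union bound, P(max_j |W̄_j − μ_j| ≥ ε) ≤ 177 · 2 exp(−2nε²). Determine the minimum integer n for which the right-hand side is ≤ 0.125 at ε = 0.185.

Need 2·177·exp(−2nε²) ≤ 0.125, i.e. exp(−2nε²) ≤ 0.125/354.
So 2nε² ≥ ln(354/0.125) = 7.948738.
Hence n ≥ 7.948738/(2·0.185²) = 116.125.
The smallest integer n is 117.

117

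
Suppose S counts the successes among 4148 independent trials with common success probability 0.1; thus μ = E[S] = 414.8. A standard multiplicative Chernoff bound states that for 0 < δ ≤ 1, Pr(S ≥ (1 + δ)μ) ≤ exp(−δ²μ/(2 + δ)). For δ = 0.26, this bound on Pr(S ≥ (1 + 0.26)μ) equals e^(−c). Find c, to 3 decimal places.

c = δ²μ/(2 + δ) = 0.26²·414.8/(2 + 0.26) = 12.4073.

12.407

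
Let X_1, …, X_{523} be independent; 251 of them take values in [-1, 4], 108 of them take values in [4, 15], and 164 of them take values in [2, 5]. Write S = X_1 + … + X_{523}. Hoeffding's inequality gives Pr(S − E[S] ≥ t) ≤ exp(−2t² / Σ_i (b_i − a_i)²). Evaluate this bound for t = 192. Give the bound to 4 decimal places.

Σ(b_i − a_i)² = 251·5² + 108·11² + 164·3² = 20819.
Exponent = 2·192² / 20819 = 3.54138.
Bound = exp(−3.54138) = 0.02897.

0.0290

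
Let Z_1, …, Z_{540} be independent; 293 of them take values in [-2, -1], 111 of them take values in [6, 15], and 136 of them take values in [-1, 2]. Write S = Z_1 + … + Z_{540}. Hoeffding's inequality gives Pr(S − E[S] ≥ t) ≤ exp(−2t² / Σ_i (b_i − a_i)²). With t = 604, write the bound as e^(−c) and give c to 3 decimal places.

Σ(b_i − a_i)² = 293·1² + 111·9² + 136·3² = 10508.
c = 2t² / 10508 = 2·604² / 10508 = 69.4359.

69.436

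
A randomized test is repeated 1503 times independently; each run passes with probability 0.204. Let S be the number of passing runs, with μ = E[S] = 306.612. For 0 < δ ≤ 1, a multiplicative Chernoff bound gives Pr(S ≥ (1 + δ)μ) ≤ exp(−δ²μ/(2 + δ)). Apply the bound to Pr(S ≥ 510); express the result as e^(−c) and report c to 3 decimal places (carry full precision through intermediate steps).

50.656

Write 510 = (1 + δ)μ, so δ = 510/306.612 − 1 = 0.66334…
Then the exponent is δ²μ/(2 + δ) = (510 − μ)² / (μ·(2 + δ)) = 50.656467.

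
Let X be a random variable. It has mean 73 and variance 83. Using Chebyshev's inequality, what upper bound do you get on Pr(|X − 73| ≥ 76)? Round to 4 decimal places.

Chebyshev: Pr(|X − μ| ≥ t) ≤ Var(X)/t².
Bound = 83 / 5776 = 0.0144.

0.0144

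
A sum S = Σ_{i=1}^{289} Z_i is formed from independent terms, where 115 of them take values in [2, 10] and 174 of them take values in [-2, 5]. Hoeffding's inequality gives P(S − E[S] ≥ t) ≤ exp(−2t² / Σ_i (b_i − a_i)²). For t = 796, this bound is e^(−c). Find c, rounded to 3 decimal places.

Σ(b_i − a_i)² = 115·8² + 174·7² = 15886.
c = 2t² / 15886 = 2·796² / 15886 = 79.7704.

79.770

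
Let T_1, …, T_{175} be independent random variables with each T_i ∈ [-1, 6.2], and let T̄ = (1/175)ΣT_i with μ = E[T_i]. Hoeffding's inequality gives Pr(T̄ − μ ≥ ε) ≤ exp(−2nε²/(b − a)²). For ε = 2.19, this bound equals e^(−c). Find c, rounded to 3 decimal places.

32.381

c = 2nε²/(b − a)² = 2·175·2.19² / 7.2² = 32.3811.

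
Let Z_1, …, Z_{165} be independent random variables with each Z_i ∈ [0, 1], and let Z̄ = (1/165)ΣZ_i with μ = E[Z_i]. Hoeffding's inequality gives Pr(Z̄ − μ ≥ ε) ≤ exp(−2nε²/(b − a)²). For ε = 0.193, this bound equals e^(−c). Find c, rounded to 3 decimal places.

c = 2nε²/(b − a)² = 2·165·0.193² / 1² = 12.2922.

12.292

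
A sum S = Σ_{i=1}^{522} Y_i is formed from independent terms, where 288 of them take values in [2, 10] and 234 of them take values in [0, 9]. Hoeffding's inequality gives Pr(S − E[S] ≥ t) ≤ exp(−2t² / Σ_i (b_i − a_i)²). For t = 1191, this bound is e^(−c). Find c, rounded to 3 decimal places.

75.883

Σ(b_i − a_i)² = 288·8² + 234·9² = 37386.
c = 2t² / 37386 = 2·1191² / 37386 = 75.8830.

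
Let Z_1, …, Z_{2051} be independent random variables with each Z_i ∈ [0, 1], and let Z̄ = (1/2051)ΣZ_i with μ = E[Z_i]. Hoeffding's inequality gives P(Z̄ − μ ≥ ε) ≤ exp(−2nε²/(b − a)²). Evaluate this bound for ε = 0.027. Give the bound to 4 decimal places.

Exponent: 2nε²/(b − a)² = 2·2051·0.027² / 1² = 2.99036.
Bound = exp(−2.99036) = 0.05027.

0.0503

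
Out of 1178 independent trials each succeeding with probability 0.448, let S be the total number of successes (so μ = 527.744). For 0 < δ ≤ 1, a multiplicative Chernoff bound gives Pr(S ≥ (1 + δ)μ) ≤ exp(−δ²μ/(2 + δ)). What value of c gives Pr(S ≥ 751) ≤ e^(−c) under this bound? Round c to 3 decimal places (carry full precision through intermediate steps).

Write 751 = (1 + δ)μ, so δ = 751/527.744 − 1 = 0.4230384…
Then the exponent is δ²μ/(2 + δ) = (751 − μ)² / (μ·(2 + δ)) = 38.978280.

38.978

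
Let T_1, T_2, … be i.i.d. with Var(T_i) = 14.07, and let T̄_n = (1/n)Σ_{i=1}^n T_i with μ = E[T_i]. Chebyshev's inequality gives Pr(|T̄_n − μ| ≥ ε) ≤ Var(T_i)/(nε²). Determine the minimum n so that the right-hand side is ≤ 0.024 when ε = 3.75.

Require 14.07/(n·3.75²) ≤ 0.024, i.e. n ≥ 14.07/(0.024·3.75²) = 41.689.
The smallest integer n is 42.

42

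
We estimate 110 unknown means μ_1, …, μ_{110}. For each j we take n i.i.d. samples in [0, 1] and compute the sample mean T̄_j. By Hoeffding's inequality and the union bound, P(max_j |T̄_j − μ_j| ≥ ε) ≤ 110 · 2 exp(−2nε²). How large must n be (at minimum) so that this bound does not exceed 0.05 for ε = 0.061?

Need 2·110·exp(−2nε²) ≤ 0.05, i.e. exp(−2nε²) ≤ 0.05/220.
So 2nε² ≥ ln(220/0.05) = 8.389360.
Hence n ≥ 8.389360/(2·0.061²) = 1127.299.
The smallest integer n is 1128.

1128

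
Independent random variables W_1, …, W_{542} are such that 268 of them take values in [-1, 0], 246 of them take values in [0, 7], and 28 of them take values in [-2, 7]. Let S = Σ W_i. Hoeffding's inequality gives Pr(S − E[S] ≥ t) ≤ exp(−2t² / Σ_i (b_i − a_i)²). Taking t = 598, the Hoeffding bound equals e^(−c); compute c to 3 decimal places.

Σ(b_i − a_i)² = 268·1² + 246·7² + 28·9² = 14590.
c = 2t² / 14590 = 2·598² / 14590 = 49.0204.

49.020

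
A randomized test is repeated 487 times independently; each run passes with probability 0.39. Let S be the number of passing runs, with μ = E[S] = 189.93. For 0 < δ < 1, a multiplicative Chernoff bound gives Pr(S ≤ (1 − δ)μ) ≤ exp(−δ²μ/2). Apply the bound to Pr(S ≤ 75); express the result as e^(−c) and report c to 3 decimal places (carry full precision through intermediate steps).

Write 75 = (1 − δ)μ, so δ = 1 − 75/189.93 = 0.6051177…
Then the exponent is δ²μ/2 = (μ − 75)²/(2μ) = 34.773087.

34.773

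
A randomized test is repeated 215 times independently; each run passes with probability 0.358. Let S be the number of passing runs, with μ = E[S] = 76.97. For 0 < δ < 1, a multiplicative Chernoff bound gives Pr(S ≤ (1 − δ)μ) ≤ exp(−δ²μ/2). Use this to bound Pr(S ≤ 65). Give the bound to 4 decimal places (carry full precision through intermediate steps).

0.3943

Write 65 = (1 − δ)μ, so δ = 1 − 65/76.97 = 0.1555151…
Then the exponent is δ²μ/2 = (μ − 65)²/(2μ) = 0.930758.
Bound = exp(−0.930758) = 0.39425.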